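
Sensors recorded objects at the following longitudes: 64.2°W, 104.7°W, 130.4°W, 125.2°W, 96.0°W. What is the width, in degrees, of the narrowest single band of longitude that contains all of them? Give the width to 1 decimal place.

66.2°

Sort the longitudes: -130.4°, -125.2°, -104.7°, -96.0°, -64.2°.
Eastward gaps between consecutive values (wrapping around): 5.2°, 20.5°, 8.7°, 31.8°, 293.8°.
Largest gap = 293.8° ⇒ minimal covering band is its complement: 360° − 293.8° = 66.2°.
Band runs from -130.4° eastward to -64.2°.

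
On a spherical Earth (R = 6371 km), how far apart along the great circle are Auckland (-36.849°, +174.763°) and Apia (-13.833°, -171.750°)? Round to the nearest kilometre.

2889 km

Δλ = -171.750 − 174.763 = -346.513°; wrapped into (−180°, 180°]: 13.487°.
Δφ = -13.833 − -36.849 = 23.016°.
a = sin²(Δφ/2) + cos φ₁ · cos φ₂ · sin²(Δλ/2) = 0.050516.
c = 2·atan2(√a, √(1−a)) = 0.45339 rad → d = 6371·c ≈ 2888.54 km.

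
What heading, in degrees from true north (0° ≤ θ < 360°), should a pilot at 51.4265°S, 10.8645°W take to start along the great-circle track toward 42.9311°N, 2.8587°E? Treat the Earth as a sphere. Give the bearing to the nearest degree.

Δλ = 2.8587 − -10.8645 = 13.7232°.
θ = atan2( sin Δλ · cos φ₂ , cos φ₁ · sin φ₂ − sin φ₁ · cos φ₂ · cos Δλ )
  = atan2(0.17369, 0.98077) = 10.043° → normalised to [0°, 360°): 10.043°.

10°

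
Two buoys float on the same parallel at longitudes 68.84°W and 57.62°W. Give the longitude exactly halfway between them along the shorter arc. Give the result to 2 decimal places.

Signed shortest Δλ from -68.84° to -57.62° is +11.22°.
Midpoint longitude = -68.84° + (+11.22°)/2 = -68.84° + 5.61° = -63.23°.

63.23°W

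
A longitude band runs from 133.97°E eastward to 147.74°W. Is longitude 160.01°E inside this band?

Yes

Band width going east from +133.97° to -147.74°: ((-147.74 − 133.97) mod 360) = 78.29°.
Offset of +160.01° east of the west edge: ((160.01 − 133.97) mod 360) = 26.04°.
26.04° ≤ 78.29° ⇒ inside.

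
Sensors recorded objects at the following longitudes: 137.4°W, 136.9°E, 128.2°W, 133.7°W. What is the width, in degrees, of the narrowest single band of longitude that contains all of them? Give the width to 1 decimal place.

Sort the longitudes: -137.4°, -133.7°, -128.2°, +136.9°.
Eastward gaps between consecutive values (wrapping around): 3.7°, 5.5°, 265.1°, 85.7°.
Largest gap = 265.1° ⇒ minimal covering band is its complement: 360° − 265.1° = 94.9°.
Band runs from +136.9° eastward to -128.2°, crossing the antimeridian.

94.9°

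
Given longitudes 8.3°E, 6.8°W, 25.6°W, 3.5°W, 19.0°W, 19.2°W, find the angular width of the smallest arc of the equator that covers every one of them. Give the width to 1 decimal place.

Sort the longitudes: -25.6°, -19.2°, -19.0°, -6.8°, -3.5°, +8.3°.
Eastward gaps between consecutive values (wrapping around): 6.4°, 0.2°, 12.2°, 3.3°, 11.8°, 326.1°.
Largest gap = 326.1° ⇒ minimal covering band is its complement: 360° − 326.1° = 33.9°.
Band runs from -25.6° eastward to +8.3°.

33.9°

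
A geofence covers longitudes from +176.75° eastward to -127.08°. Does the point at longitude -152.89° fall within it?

Band width going east from +176.75° to -127.08°: ((-127.08 − 176.75) mod 360) = 56.17°.
Offset of -152.89° east of the west edge: ((-152.89 − 176.75) mod 360) = 30.36°.
30.36° ≤ 56.17° ⇒ inside.

Yes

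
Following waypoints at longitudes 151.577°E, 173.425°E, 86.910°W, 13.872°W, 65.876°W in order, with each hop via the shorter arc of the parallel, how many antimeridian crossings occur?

1

Leg 1: +151.577° → +173.425°, shortest Δλ = 21.848° (east) — does not cross 180°.
Leg 2: +173.425° → -86.910°, shortest Δλ = 99.665° (east) — crosses 180°.
Leg 3: -86.910° → -13.872°, shortest Δλ = 73.038° (east) — does not cross 180°.
Leg 4: -13.872° → -65.876°, shortest Δλ = -52.004° (west) — does not cross 180°.
Total crossings: 1.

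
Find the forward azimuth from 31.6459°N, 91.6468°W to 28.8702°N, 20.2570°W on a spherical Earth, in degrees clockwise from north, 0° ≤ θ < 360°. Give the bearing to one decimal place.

72.3°

Δλ = -20.2570 − -91.6468 = 71.3898°.
θ = atan2( sin Δλ · cos φ₂ , cos φ₁ · sin φ₂ − sin φ₁ · cos φ₂ · cos Δλ )
  = atan2(0.82993, 0.26441) = 72.329° → normalised to [0°, 360°): 72.329°.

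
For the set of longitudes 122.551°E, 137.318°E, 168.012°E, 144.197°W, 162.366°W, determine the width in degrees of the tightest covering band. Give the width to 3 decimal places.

Sort the longitudes: -162.366°, -144.197°, +122.551°, +137.318°, +168.012°.
Eastward gaps between consecutive values (wrapping around): 18.169°, 266.748°, 14.767°, 30.694°, 29.622°.
Largest gap = 266.748° ⇒ minimal covering band is its complement: 360° − 266.748° = 93.252°.
Band runs from +122.551° eastward to -144.197°, crossing the antimeridian.

93.252°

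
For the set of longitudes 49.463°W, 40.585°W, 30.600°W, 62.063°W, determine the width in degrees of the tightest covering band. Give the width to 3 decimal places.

31.463°

Sort the longitudes: -62.063°, -49.463°, -40.585°, -30.600°.
Eastward gaps between consecutive values (wrapping around): 12.600°, 8.878°, 9.985°, 328.537°.
Largest gap = 328.537° ⇒ minimal covering band is its complement: 360° − 328.537° = 31.463°.
Band runs from -62.063° eastward to -30.600°.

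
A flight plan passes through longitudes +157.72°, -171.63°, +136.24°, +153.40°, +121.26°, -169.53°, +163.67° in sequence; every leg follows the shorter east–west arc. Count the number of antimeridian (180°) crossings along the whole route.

Leg 1: +157.72° → -171.63°, shortest Δλ = 30.65° (east) — crosses 180°.
Leg 2: -171.63° → +136.24°, shortest Δλ = -52.13° (west) — crosses 180°.
Leg 3: +136.24° → +153.40°, shortest Δλ = 17.16° (east) — does not cross 180°.
Leg 4: +153.40° → +121.26°, shortest Δλ = -32.14° (west) — does not cross 180°.
Leg 5: +121.26° → -169.53°, shortest Δλ = 69.21° (east) — crosses 180°.
Leg 6: -169.53° → +163.67°, shortest Δλ = -26.8° (west) — crosses 180°.
Total crossings: 4.

4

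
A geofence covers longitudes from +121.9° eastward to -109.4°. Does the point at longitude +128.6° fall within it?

Band width going east from +121.9° to -109.4°: ((-109.4 − 121.9) mod 360) = 128.7°.
Offset of +128.6° east of the west edge: ((128.6 − 121.9) mod 360) = 6.7°.
6.7° ≤ 128.7° ⇒ inside.

Yes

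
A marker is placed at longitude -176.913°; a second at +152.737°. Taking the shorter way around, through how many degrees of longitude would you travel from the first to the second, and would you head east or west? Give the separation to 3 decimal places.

Raw difference: 152.737 − -176.913 = 329.65°.
Normalise into (−180°, 180°]: 329.65° − 360° = -30.35°.
Negative ⇒ the second point lies to the west; separation 30.350°.

30.350° west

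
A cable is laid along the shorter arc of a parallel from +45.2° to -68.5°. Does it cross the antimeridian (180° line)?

Signed shortest Δλ = ((-68.5 − 45.2 + 180) mod 360) − 180 = -113.7°.
Going west by 113.7° from +45.2° reaches -68.5° without touching 180°.

No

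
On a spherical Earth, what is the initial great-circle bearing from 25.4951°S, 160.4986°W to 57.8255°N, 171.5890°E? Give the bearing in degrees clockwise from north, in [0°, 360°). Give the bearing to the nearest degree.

Δλ = 171.5890 − -160.4986 = 332.0876°; wrapped into (−180°, 180°]: -27.9124°.
θ = atan2( sin Δλ · cos φ₂ , cos φ₁ · sin φ₂ − sin φ₁ · cos φ₂ · cos Δλ )
  = atan2(-0.24927, 0.96655) = -14.462° → normalised to [0°, 360°): 345.538°.

346°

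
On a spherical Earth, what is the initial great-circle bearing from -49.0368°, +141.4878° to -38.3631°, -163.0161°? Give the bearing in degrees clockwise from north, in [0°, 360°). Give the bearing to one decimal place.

Δλ = -163.0161 − 141.4878 = -304.5039°; wrapped into (−180°, 180°]: 55.4961°.
θ = atan2( sin Δλ · cos φ₂ , cos φ₁ · sin φ₂ − sin φ₁ · cos φ₂ · cos Δλ )
  = atan2(0.64616, -0.07148) = 96.312° → normalised to [0°, 360°): 96.312°.

96.3°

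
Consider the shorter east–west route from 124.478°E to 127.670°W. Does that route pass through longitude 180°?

Yes

Naïve |-127.670 − 124.478| = 252.148° > 180°, so the shorter arc goes the other way round — across 180°.
Signed shortest Δλ = ((-127.670 − 124.478 + 180) mod 360) − 180 = 107.852°.
Going east by 107.852° from +124.478° passes through 180° before reaching -127.670°.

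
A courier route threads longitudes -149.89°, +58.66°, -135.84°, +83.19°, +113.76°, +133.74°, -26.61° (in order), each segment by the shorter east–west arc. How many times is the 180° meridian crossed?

Leg 1: -149.89° → +58.66°, shortest Δλ = -151.45° (west) — crosses 180°.
Leg 2: +58.66° → -135.84°, shortest Δλ = 165.5° (east) — crosses 180°.
Leg 3: -135.84° → +83.19°, shortest Δλ = -140.97° (west) — crosses 180°.
Leg 4: +83.19° → +113.76°, shortest Δλ = 30.57° (east) — does not cross 180°.
Leg 5: +113.76° → +133.74°, shortest Δλ = 19.98° (east) — does not cross 180°.
Leg 6: +133.74° → -26.61°, shortest Δλ = -160.35° (west) — does not cross 180°.
Total crossings: 3.

3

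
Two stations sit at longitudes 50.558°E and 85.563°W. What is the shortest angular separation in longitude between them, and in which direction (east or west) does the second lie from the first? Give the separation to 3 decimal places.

136.121° west

Raw difference: -85.563 − 50.558 = -136.121°.
Normalise into (−180°, 180°]: -136.121° stays -136.121°.
Negative ⇒ the second point lies to the west; separation 136.121°.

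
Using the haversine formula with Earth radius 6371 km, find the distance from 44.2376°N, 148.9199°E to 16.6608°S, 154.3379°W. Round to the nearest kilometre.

Δλ = -154.3379 − 148.9199 = -303.2578°; wrapped into (−180°, 180°]: 56.7422°.
Δφ = -16.6608 − 44.2376 = -60.8984°.
a = sin²(Δφ/2) + cos φ₁ · cos φ₂ · sin²(Δλ/2) = 0.411801.
c = 2·atan2(√a, √(1−a)) = 1.39347 rad → d = 6371·c ≈ 8877.80 km.

8878 km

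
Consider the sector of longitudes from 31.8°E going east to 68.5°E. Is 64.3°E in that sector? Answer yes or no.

Yes

Band width going east from +31.8° to +68.5°: ((68.5 − 31.8) mod 360) = 36.7°.
Offset of +64.3° east of the west edge: ((64.3 − 31.8) mod 360) = 32.5°.
32.5° ≤ 36.7° ⇒ inside.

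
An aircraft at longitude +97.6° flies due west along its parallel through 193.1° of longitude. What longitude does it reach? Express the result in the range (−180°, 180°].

Start at +97.6°; shift −193.1° → -95.5°.
-95.5° already lies in (−180°, 180°].

-95.5°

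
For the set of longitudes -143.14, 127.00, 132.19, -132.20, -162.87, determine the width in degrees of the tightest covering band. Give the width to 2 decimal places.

Sort the longitudes: -162.87°, -143.14°, -132.20°, +127.00°, +132.19°.
Eastward gaps between consecutive values (wrapping around): 19.73°, 10.94°, 259.20°, 5.19°, 64.94°.
Largest gap = 259.20° ⇒ minimal covering band is its complement: 360° − 259.20° = 100.80°.
Band runs from +127.00° eastward to -132.20°, crossing the antimeridian.

100.80°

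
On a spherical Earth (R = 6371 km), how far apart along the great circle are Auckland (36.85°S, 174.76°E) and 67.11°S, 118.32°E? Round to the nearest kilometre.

4845 km

Δλ = 118.32 − 174.76 = -56.44°.
Δφ = -67.11 − -36.85 = -30.26°.
a = sin²(Δφ/2) + cos φ₁ · cos φ₂ · sin²(Δλ/2) = 0.137721.
c = 2·atan2(√a, √(1−a)) = 0.76040 rad → d = 6371·c ≈ 4844.52 km.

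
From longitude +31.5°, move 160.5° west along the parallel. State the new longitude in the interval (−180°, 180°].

-129.0°

Start at +31.5°; shift −160.5° → -129.0°.
-129.0° already lies in (−180°, 180°].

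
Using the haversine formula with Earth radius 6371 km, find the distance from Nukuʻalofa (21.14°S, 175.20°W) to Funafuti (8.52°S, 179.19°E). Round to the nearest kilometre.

1527 km

Δλ = 179.19 − -175.20 = 354.39°; wrapped into (−180°, 180°]: -5.61°.
Δφ = -8.52 − -21.14 = 12.62°.
a = sin²(Δφ/2) + cos φ₁ · cos φ₂ · sin²(Δλ/2) = 0.014289.
c = 2·atan2(√a, √(1−a)) = 0.23964 rad → d = 6371·c ≈ 1526.77 km.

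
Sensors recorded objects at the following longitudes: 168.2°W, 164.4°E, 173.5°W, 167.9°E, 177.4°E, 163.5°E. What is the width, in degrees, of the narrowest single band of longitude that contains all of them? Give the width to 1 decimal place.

Sort the longitudes: -173.5°, -168.2°, +163.5°, +164.4°, +167.9°, +177.4°.
Eastward gaps between consecutive values (wrapping around): 5.3°, 331.7°, 0.9°, 3.5°, 9.5°, 9.1°.
Largest gap = 331.7° ⇒ minimal covering band is its complement: 360° − 331.7° = 28.3°.
Band runs from +163.5° eastward to -168.2°, crossing the antimeridian.

28.3°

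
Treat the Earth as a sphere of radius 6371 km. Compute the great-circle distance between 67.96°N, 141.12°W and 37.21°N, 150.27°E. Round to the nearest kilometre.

5334 km

Δλ = 150.27 − -141.12 = 291.39°; wrapped into (−180°, 180°]: -68.61°.
Δφ = 37.21 − 67.96 = -30.75°.
a = sin²(Δφ/2) + cos φ₁ · cos φ₂ · sin²(Δλ/2) = 0.165228.
c = 2·atan2(√a, √(1−a)) = 0.83720 rad → d = 6371·c ≈ 5333.81 km.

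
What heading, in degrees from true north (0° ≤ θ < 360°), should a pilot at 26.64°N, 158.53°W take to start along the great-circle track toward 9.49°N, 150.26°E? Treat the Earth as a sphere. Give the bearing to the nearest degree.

Δλ = 150.26 − -158.53 = 308.79°; wrapped into (−180°, 180°]: -51.21°.
θ = atan2( sin Δλ · cos φ₂ , cos φ₁ · sin φ₂ − sin φ₁ · cos φ₂ · cos Δλ )
  = atan2(-0.76878, -0.12968) = -99.575° → normalised to [0°, 360°): 260.425°.

260°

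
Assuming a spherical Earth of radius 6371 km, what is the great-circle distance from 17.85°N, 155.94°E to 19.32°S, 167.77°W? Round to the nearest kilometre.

5726 km

Δλ = -167.77 − 155.94 = -323.71°; wrapped into (−180°, 180°]: 36.29°.
Δφ = -19.32 − 17.85 = -37.17°.
a = sin²(Δφ/2) + cos φ₁ · cos φ₂ · sin²(Δλ/2) = 0.188694.
c = 2·atan2(√a, √(1−a)) = 0.89872 rad → d = 6371·c ≈ 5725.74 km.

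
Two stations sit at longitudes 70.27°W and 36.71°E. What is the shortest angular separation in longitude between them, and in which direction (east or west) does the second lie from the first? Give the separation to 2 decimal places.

Raw difference: 36.71 − -70.27 = 106.98°.
Normalise into (−180°, 180°]: 106.98° stays 106.98°.
Positive ⇒ the second point lies to the east; separation 106.98°.

106.98° east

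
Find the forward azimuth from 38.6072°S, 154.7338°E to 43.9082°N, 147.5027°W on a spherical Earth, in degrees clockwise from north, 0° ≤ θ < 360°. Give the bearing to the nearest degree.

Δλ = -147.5027 − 154.7338 = -302.2365°; wrapped into (−180°, 180°]: 57.7635°.
θ = atan2( sin Δλ · cos φ₂ , cos φ₁ · sin φ₂ − sin φ₁ · cos φ₂ · cos Δλ )
  = atan2(0.60940, 0.78173) = 37.938° → normalised to [0°, 360°): 37.938°.

38°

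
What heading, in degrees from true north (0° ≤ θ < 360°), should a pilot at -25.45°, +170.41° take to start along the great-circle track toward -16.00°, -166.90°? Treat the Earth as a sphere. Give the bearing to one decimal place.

70.4°

Δλ = -166.90 − 170.41 = -337.31°; wrapped into (−180°, 180°]: 22.69°.
θ = atan2( sin Δλ · cos φ₂ , cos φ₁ · sin φ₂ − sin φ₁ · cos φ₂ · cos Δλ )
  = atan2(0.37080, 0.13222) = 70.375° → normalised to [0°, 360°): 70.375°.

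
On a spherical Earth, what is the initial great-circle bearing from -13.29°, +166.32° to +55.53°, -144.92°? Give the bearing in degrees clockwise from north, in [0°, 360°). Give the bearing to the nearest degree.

26°

Δλ = -144.92 − 166.32 = -311.24°; wrapped into (−180°, 180°]: 48.76°.
θ = atan2( sin Δλ · cos φ₂ , cos φ₁ · sin φ₂ − sin φ₁ · cos φ₂ · cos Δλ )
  = atan2(0.42559, 0.88811) = 25.604° → normalised to [0°, 360°): 25.604°.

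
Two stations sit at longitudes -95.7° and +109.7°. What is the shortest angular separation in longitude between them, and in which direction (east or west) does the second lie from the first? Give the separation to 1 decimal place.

Raw difference: 109.7 − -95.7 = 205.4°.
Normalise into (−180°, 180°]: 205.4° − 360° = -154.6°.
Negative ⇒ the second point lies to the west; separation 154.6°.

154.6° west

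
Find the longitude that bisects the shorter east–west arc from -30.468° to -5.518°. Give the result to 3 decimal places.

Signed shortest Δλ from -30.468° to -5.518° is +24.950°.
Midpoint longitude = -30.468° + (+24.950°)/2 = -30.468° + 12.475° = -17.993°.

-17.993°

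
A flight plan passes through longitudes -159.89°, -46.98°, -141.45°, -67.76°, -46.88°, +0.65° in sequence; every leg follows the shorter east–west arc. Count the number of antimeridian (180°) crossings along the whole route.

0

Leg 1: -159.89° → -46.98°, shortest Δλ = 112.91° (east) — does not cross 180°.
Leg 2: -46.98° → -141.45°, shortest Δλ = -94.47° (west) — does not cross 180°.
Leg 3: -141.45° → -67.76°, shortest Δλ = 73.69° (east) — does not cross 180°.
Leg 4: -67.76° → -46.88°, shortest Δλ = 20.88° (east) — does not cross 180°.
Leg 5: -46.88° → +0.65°, shortest Δλ = 47.53° (east) — does not cross 180°.
Total crossings: 0.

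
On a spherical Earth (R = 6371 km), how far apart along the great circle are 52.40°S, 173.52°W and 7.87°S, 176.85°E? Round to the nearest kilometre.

5028 km

Δλ = 176.85 − -173.52 = 350.37°; wrapped into (−180°, 180°]: -9.63°.
Δφ = -7.87 − -52.40 = 44.53°.
a = sin²(Δφ/2) + cos φ₁ · cos φ₂ · sin²(Δλ/2) = 0.147817.
c = 2·atan2(√a, √(1−a)) = 0.78927 rad → d = 6371·c ≈ 5028.41 km.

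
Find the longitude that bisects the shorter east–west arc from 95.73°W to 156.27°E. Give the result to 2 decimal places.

149.73°W

Signed shortest Δλ from -95.73° to +156.27° is -108.00°.
Midpoint longitude = -95.73° + (-108.00°)/2 = -95.73° − 54.00° = -149.73°.
(The naïve average (-95.73 + +156.27)/2 = 30.27° is on the wrong side of the globe.)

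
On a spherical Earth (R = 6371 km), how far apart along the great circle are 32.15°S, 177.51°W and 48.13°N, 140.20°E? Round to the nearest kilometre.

Δλ = 140.20 − -177.51 = 317.71°; wrapped into (−180°, 180°]: -42.29°.
Δφ = 48.13 − -32.15 = 80.28°.
a = sin²(Δφ/2) + cos φ₁ · cos φ₂ · sin²(Δλ/2) = 0.489117.
c = 2·atan2(√a, √(1−a)) = 1.54903 rad → d = 6371·c ≈ 9868.86 km.

9869 km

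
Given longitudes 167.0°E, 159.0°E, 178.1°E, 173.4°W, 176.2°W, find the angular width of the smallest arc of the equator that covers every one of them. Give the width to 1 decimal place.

Sort the longitudes: -176.2°, -173.4°, +159.0°, +167.0°, +178.1°.
Eastward gaps between consecutive values (wrapping around): 2.8°, 332.4°, 8.0°, 11.1°, 5.7°.
Largest gap = 332.4° ⇒ minimal covering band is its complement: 360° − 332.4° = 27.6°.
Band runs from +159.0° eastward to -173.4°, crossing the antimeridian.

27.6°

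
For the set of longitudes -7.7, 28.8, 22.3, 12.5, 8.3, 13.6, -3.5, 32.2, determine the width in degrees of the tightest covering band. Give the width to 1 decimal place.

39.9°

Sort the longitudes: -7.7°, -3.5°, +8.3°, +12.5°, +13.6°, +22.3°, +28.8°, +32.2°.
Eastward gaps between consecutive values (wrapping around): 4.2°, 11.8°, 4.2°, 1.1°, 8.7°, 6.5°, 3.4°, 320.1°.
Largest gap = 320.1° ⇒ minimal covering band is its complement: 360° − 320.1° = 39.9°.
Band runs from -7.7° eastward to +32.2°.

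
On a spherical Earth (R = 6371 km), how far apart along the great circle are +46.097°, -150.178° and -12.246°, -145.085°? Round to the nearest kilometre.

Δλ = -145.085 − -150.178 = 5.093°.
Δφ = -12.246 − 46.097 = -58.343°.
a = sin²(Δφ/2) + cos φ₁ · cos φ₂ · sin²(Δλ/2) = 0.238921.
c = 2·atan2(√a, √(1−a)) = 1.02142 rad → d = 6371·c ≈ 6507.45 km.

6507 km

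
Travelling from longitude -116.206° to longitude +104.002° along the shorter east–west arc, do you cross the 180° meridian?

Naïve |104.002 − -116.206| = 220.208° > 180°, so the shorter arc goes the other way round — across 180°.
Signed shortest Δλ = ((104.002 − -116.206 + 180) mod 360) − 180 = -139.792°.
Going west by 139.792° from -116.206° passes through 180° before reaching +104.002°.

Yes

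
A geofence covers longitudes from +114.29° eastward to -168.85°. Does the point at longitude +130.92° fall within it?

Yes

Band width going east from +114.29° to -168.85°: ((-168.85 − 114.29) mod 360) = 76.86°.
Offset of +130.92° east of the west edge: ((130.92 − 114.29) mod 360) = 16.63°.
16.63° ≤ 76.86° ⇒ inside.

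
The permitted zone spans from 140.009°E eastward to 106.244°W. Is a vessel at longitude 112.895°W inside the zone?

Yes

Band width going east from +140.009° to -106.244°: ((-106.244 − 140.009) mod 360) = 113.747°.
Offset of -112.895° east of the west edge: ((-112.895 − 140.009) mod 360) = 107.096°.
107.096° ≤ 113.747° ⇒ inside.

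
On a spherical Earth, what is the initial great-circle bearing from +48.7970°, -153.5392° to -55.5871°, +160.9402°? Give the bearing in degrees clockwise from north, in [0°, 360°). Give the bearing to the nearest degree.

206°

Δλ = 160.9402 − -153.5392 = 314.4794°; wrapped into (−180°, 180°]: -45.5206°.
θ = atan2( sin Δλ · cos φ₂ , cos φ₁ · sin φ₂ − sin φ₁ · cos φ₂ · cos Δλ )
  = atan2(-0.40324, -0.84137) = -154.393° → normalised to [0°, 360°): 205.607°.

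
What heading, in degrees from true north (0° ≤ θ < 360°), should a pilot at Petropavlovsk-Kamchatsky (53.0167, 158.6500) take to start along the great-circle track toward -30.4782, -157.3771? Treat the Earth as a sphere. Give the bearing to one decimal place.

Δλ = -157.3771 − 158.6500 = -316.0271°; wrapped into (−180°, 180°]: 43.9729°.
θ = atan2( sin Δλ · cos φ₂ , cos φ₁ · sin φ₂ − sin φ₁ · cos φ₂ · cos Δλ )
  = atan2(0.59838, -0.80057) = 143.224° → normalised to [0°, 360°): 143.224°.

143.2°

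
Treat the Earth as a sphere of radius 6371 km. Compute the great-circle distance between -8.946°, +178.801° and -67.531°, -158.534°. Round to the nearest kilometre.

Δλ = -158.534 − 178.801 = -337.335°; wrapped into (−180°, 180°]: 22.665°.
Δφ = -67.531 − -8.946 = -58.585°.
a = sin²(Δφ/2) + cos φ₁ · cos φ₂ · sin²(Δλ/2) = 0.253961.
c = 2·atan2(√a, √(1−a)) = 1.05632 rad → d = 6371·c ≈ 6729.83 km.

6730 km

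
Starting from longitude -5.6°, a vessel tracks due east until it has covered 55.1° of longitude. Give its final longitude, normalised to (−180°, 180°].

Start at -5.6°; shift +55.1° → +49.5°.
+49.5° already lies in (−180°, 180°].

+49.5°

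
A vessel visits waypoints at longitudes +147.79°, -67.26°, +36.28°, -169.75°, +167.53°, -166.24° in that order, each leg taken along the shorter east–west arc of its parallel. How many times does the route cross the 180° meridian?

Leg 1: +147.79° → -67.26°, shortest Δλ = 144.95° (east) — crosses 180°.
Leg 2: -67.26° → +36.28°, shortest Δλ = 103.54° (east) — does not cross 180°.
Leg 3: +36.28° → -169.75°, shortest Δλ = 153.97° (east) — crosses 180°.
Leg 4: -169.75° → +167.53°, shortest Δλ = -22.72° (west) — crosses 180°.
Leg 5: +167.53° → -166.24°, shortest Δλ = 26.23° (east) — crosses 180°.
Total crossings: 4.

4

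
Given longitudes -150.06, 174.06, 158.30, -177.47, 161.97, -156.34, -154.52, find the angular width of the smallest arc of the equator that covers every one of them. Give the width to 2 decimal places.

51.64°

Sort the longitudes: -177.47°, -156.34°, -154.52°, -150.06°, +158.30°, +161.97°, +174.06°.
Eastward gaps between consecutive values (wrapping around): 21.13°, 1.82°, 4.46°, 308.36°, 3.67°, 12.09°, 8.47°.
Largest gap = 308.36° ⇒ minimal covering band is its complement: 360° − 308.36° = 51.64°.
Band runs from +158.30° eastward to -150.06°, crossing the antimeridian.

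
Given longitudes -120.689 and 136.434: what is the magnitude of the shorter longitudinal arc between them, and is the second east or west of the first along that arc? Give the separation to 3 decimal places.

Raw difference: 136.434 − -120.689 = 257.123°.
Normalise into (−180°, 180°]: 257.123° − 360° = -102.877°.
Negative ⇒ the second point lies to the west; separation 102.877°.

102.877° west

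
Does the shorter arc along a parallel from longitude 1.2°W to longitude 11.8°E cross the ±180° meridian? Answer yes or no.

No

Signed shortest Δλ = ((11.8 − -1.2 + 180) mod 360) − 180 = 13.0°.
Going east by 13.0° from -1.2° reaches +11.8° without touching 180°.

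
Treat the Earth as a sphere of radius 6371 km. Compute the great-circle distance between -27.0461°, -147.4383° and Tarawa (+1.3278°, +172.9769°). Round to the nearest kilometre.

Δλ = 172.9769 − -147.4383 = 320.4152°; wrapped into (−180°, 180°]: -39.5848°.
Δφ = 1.3278 − -27.0461 = 28.3739°.
a = sin²(Δφ/2) + cos φ₁ · cos φ₂ · sin²(Δλ/2) = 0.162160.
c = 2·atan2(√a, √(1−a)) = 0.82891 rad → d = 6371·c ≈ 5280.98 km.

5281 km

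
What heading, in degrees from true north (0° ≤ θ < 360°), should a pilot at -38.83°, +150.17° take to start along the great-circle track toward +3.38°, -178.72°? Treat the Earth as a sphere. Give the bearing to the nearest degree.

42°

Δλ = -178.72 − 150.17 = -328.89°; wrapped into (−180°, 180°]: 31.11°.
θ = atan2( sin Δλ · cos φ₂ , cos φ₁ · sin φ₂ − sin φ₁ · cos φ₂ · cos Δλ )
  = atan2(0.51578, 0.58183) = 41.557° → normalised to [0°, 360°): 41.557°.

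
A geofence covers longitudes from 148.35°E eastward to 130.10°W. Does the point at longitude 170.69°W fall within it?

Yes

Band width going east from +148.35° to -130.10°: ((-130.10 − 148.35) mod 360) = 81.55°.
Offset of -170.69° east of the west edge: ((-170.69 − 148.35) mod 360) = 40.96°.
40.96° ≤ 81.55° ⇒ inside.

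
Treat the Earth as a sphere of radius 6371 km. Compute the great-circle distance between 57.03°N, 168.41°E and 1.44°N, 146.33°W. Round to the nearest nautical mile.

3973 nmi

Δλ = -146.33 − 168.41 = -314.74°; wrapped into (−180°, 180°]: 45.26°.
Δφ = 1.44 − 57.03 = -55.59°.
a = sin²(Δφ/2) + cos φ₁ · cos φ₂ · sin²(Δλ/2) = 0.297990.
c = 2·atan2(√a, √(1−a)) = 1.15489 rad → d = 6371·c ≈ 7357.80 km ≈ 3972.90 nmi.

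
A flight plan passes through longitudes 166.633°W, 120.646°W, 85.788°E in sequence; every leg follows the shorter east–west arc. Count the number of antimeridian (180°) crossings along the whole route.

1

Leg 1: -166.633° → -120.646°, shortest Δλ = 45.987° (east) — does not cross 180°.
Leg 2: -120.646° → +85.788°, shortest Δλ = -153.566° (west) — crosses 180°.
Total crossings: 1.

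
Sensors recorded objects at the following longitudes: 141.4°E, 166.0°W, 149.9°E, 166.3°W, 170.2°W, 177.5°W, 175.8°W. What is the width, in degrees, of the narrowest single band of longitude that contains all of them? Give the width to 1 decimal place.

Sort the longitudes: -177.5°, -175.8°, -170.2°, -166.3°, -166.0°, +141.4°, +149.9°.
Eastward gaps between consecutive values (wrapping around): 1.7°, 5.6°, 3.9°, 0.3°, 307.4°, 8.5°, 32.6°.
Largest gap = 307.4° ⇒ minimal covering band is its complement: 360° − 307.4° = 52.6°.
Band runs from +141.4° eastward to -166.0°, crossing the antimeridian.

52.6°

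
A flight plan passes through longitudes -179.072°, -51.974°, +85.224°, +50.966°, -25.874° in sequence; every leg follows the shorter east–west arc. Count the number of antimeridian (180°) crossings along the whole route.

0

Leg 1: -179.072° → -51.974°, shortest Δλ = 127.098° (east) — does not cross 180°.
Leg 2: -51.974° → +85.224°, shortest Δλ = 137.198° (east) — does not cross 180°.
Leg 3: +85.224° → +50.966°, shortest Δλ = -34.258° (west) — does not cross 180°.
Leg 4: +50.966° → -25.874°, shortest Δλ = -76.84° (west) — does not cross 180°.
Total crossings: 0.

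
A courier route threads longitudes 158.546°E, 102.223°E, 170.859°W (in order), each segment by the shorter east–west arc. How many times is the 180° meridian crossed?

1

Leg 1: +158.546° → +102.223°, shortest Δλ = -56.323° (west) — does not cross 180°.
Leg 2: +102.223° → -170.859°, shortest Δλ = 86.918° (east) — crosses 180°.
Total crossings: 1.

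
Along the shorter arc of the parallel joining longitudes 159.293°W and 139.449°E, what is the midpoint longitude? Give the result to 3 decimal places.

Signed shortest Δλ from -159.293° to +139.449° is -61.258°.
Midpoint longitude = -159.293° + (-61.258°)/2 = -159.293° − 30.629° = -189.922°.
Normalise into (−180°, 180°]: +170.078°.
(The naïve average (-159.293 + +139.449)/2 = -9.922° is on the wrong side of the globe.)

170.078°E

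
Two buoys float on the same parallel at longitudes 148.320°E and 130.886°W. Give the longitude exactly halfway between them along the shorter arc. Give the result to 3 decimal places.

171.283°W

Signed shortest Δλ from +148.320° to -130.886° is +80.794°.
Midpoint longitude = +148.320° + (+80.794°)/2 = +148.320° + 40.397° = +188.717°.
Normalise into (−180°, 180°]: -171.283°.
(The naïve average (+148.320 + -130.886)/2 = 8.717° is on the wrong side of the globe.)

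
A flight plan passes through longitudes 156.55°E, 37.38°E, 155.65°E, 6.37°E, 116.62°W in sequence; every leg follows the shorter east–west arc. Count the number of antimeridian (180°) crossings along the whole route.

0

Leg 1: +156.55° → +37.38°, shortest Δλ = -119.17° (west) — does not cross 180°.
Leg 2: +37.38° → +155.65°, shortest Δλ = 118.27° (east) — does not cross 180°.
Leg 3: +155.65° → +6.37°, shortest Δλ = -149.28° (west) — does not cross 180°.
Leg 4: +6.37° → -116.62°, shortest Δλ = -122.99° (west) — does not cross 180°.
Total crossings: 0.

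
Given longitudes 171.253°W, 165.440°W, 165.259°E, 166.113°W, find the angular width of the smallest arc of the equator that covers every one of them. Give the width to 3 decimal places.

Sort the longitudes: -171.253°, -166.113°, -165.440°, +165.259°.
Eastward gaps between consecutive values (wrapping around): 5.140°, 0.673°, 330.699°, 23.488°.
Largest gap = 330.699° ⇒ minimal covering band is its complement: 360° − 330.699° = 29.301°.
Band runs from +165.259° eastward to -165.440°, crossing the antimeridian.

29.301°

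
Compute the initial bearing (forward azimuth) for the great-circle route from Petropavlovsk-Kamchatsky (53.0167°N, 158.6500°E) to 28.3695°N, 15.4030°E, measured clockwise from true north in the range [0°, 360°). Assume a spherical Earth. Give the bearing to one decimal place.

Δλ = 15.4030 − 158.6500 = -143.2470°.
θ = atan2( sin Δλ · cos φ₂ , cos φ₁ · sin φ₂ − sin φ₁ · cos φ₂ · cos Δλ )
  = atan2(-0.52650, 0.84900) = -31.805° → normalised to [0°, 360°): 328.195°.

328.2°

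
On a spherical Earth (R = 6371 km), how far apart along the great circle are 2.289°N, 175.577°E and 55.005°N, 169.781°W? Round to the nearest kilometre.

Δλ = -169.781 − 175.577 = -345.358°; wrapped into (−180°, 180°]: 14.642°.
Δφ = 55.005 − 2.289 = 52.716°.
a = sin²(Δφ/2) + cos φ₁ · cos φ₂ · sin²(Δλ/2) = 0.206422.
c = 2·atan2(√a, √(1−a)) = 0.94326 rad → d = 6371·c ≈ 6009.48 km.

6009 km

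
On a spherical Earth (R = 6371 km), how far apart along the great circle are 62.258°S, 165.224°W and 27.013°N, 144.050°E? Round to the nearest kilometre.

10899 km

Δλ = 144.050 − -165.224 = 309.274°; wrapped into (−180°, 180°]: -50.726°.
Δφ = 27.013 − -62.258 = 89.271°.
a = sin²(Δφ/2) + cos φ₁ · cos φ₂ · sin²(Δλ/2) = 0.569731.
c = 2·atan2(√a, √(1−a)) = 1.71071 rad → d = 6371·c ≈ 10898.96 km.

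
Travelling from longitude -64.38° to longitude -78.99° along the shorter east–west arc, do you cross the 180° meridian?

Signed shortest Δλ = ((-78.99 − -64.38 + 180) mod 360) − 180 = -14.61°.
Going west by 14.61° from -64.38° reaches -78.99° without touching 180°.

No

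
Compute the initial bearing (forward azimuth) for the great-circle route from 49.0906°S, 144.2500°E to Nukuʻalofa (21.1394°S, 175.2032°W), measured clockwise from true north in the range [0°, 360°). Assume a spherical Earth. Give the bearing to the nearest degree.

Δλ = -175.2032 − 144.2500 = -319.4532°; wrapped into (−180°, 180°]: 40.5468°.
θ = atan2( sin Δλ · cos φ₂ , cos φ₁ · sin φ₂ − sin φ₁ · cos φ₂ · cos Δλ )
  = atan2(0.60632, 0.29946) = 63.716° → normalised to [0°, 360°): 63.716°.

64°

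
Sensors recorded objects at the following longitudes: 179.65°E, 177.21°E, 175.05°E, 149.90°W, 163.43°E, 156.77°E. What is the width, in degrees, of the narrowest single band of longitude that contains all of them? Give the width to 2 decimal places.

Sort the longitudes: -149.90°, +156.77°, +163.43°, +175.05°, +177.21°, +179.65°.
Eastward gaps between consecutive values (wrapping around): 306.67°, 6.66°, 11.62°, 2.16°, 2.44°, 30.45°.
Largest gap = 306.67° ⇒ minimal covering band is its complement: 360° − 306.67° = 53.33°.
Band runs from +156.77° eastward to -149.90°, crossing the antimeridian.

53.33°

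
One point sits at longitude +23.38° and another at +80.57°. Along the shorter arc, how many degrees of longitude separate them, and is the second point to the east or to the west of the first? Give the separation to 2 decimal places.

Raw difference: 80.57 − 23.38 = 57.19°.
Normalise into (−180°, 180°]: 57.19° stays 57.19°.
Positive ⇒ the second point lies to the east; separation 57.19°.

57.19° east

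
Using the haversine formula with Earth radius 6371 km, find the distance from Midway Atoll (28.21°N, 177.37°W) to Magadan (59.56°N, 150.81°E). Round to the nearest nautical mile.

2288 nmi

Δλ = 150.81 − -177.37 = 328.18°; wrapped into (−180°, 180°]: -31.82°.
Δφ = 59.56 − 28.21 = 31.35°.
a = sin²(Δφ/2) + cos φ₁ · cos φ₂ · sin²(Δλ/2) = 0.106547.
c = 2·atan2(√a, √(1−a)) = 0.66502 rad → d = 6371·c ≈ 4236.82 km ≈ 2287.70 nmi.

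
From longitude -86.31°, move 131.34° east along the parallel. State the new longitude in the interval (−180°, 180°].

+45.03°

Start at -86.31°; shift +131.34° → +45.03°.
+45.03° already lies in (−180°, 180°].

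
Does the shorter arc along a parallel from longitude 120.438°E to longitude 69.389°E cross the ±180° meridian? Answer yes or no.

No

Signed shortest Δλ = ((69.389 − 120.438 + 180) mod 360) − 180 = -51.049°.
Going west by 51.049° from +120.438° reaches +69.389° without touching 180°.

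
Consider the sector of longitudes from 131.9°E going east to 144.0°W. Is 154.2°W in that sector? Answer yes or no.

Band width going east from +131.9° to -144.0°: ((-144.0 − 131.9) mod 360) = 84.1°.
Offset of -154.2° east of the west edge: ((-154.2 − 131.9) mod 360) = 73.9°.
73.9° ≤ 84.1° ⇒ inside.

Yes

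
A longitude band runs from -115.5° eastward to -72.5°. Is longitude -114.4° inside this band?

Band width going east from -115.5° to -72.5°: ((-72.5 − -115.5) mod 360) = 43.0°.
Offset of -114.4° east of the west edge: ((-114.4 − -115.5) mod 360) = 1.1°.
1.1° ≤ 43.0° ⇒ inside.

Yes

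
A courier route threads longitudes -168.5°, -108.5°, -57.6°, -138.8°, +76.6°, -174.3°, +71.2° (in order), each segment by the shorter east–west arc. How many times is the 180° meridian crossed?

3

Leg 1: -168.5° → -108.5°, shortest Δλ = 60.0° (east) — does not cross 180°.
Leg 2: -108.5° → -57.6°, shortest Δλ = 50.9° (east) — does not cross 180°.
Leg 3: -57.6° → -138.8°, shortest Δλ = -81.2° (west) — does not cross 180°.
Leg 4: -138.8° → +76.6°, shortest Δλ = -144.6° (west) — crosses 180°.
Leg 5: +76.6° → -174.3°, shortest Δλ = 109.1° (east) — crosses 180°.
Leg 6: -174.3° → +71.2°, shortest Δλ = -114.5° (west) — crosses 180°.
Total crossings: 3.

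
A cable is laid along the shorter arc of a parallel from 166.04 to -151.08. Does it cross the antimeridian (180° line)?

Naïve |-151.08 − 166.04| = 317.12° > 180°, so the shorter arc goes the other way round — across 180°.
Signed shortest Δλ = ((-151.08 − 166.04 + 180) mod 360) − 180 = 42.88°.
Going east by 42.88° from +166.04° passes through 180° before reaching -151.08°.

Yes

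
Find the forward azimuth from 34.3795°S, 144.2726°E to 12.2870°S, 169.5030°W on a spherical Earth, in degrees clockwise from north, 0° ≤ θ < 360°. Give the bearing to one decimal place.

73.7°

Δλ = -169.5030 − 144.2726 = -313.7756°; wrapped into (−180°, 180°]: 46.2244°.
θ = atan2( sin Δλ · cos φ₂ , cos φ₁ · sin φ₂ − sin φ₁ · cos φ₂ · cos Δλ )
  = atan2(0.70552, 0.20608) = 73.717° → normalised to [0°, 360°): 73.717°.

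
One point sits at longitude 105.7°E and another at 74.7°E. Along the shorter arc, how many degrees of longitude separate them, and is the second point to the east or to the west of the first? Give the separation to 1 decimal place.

Raw difference: 74.7 − 105.7 = -31.0°.
Normalise into (−180°, 180°]: -31.0° stays -31.0°.
Negative ⇒ the second point lies to the west; separation 31.0°.

31.0° west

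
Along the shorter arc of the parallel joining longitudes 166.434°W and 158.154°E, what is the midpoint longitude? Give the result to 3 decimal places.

Signed shortest Δλ from -166.434° to +158.154° is -35.412°.
Midpoint longitude = -166.434° + (-35.412°)/2 = -166.434° − 17.706° = -184.140°.
Normalise into (−180°, 180°]: +175.860°.
(The naïve average (-166.434 + +158.154)/2 = -4.14° is on the wrong side of the globe.)

175.860°E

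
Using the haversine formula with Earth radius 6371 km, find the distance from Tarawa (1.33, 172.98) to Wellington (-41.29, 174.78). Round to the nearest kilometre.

4743 km

Δλ = 174.78 − 172.98 = 1.80°.
Δφ = -41.29 − 1.33 = -42.62°.
a = sin²(Δφ/2) + cos φ₁ · cos φ₂ · sin²(Δλ/2) = 0.132255.
c = 2·atan2(√a, √(1−a)) = 0.74441 rad → d = 6371·c ≈ 4742.61 km.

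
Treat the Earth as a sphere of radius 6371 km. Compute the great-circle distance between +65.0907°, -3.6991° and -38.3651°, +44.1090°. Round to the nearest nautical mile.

Δλ = 44.1090 − -3.6991 = 47.8081°.
Δφ = -38.3651 − 65.0907 = -103.4558°.
a = sin²(Δφ/2) + cos φ₁ · cos φ₂ · sin²(Δλ/2) = 0.670570.
c = 2·atan2(√a, √(1−a)) = 1.91893 rad → d = 6371·c ≈ 12225.48 km ≈ 6601.23 nmi.

6601 nmi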